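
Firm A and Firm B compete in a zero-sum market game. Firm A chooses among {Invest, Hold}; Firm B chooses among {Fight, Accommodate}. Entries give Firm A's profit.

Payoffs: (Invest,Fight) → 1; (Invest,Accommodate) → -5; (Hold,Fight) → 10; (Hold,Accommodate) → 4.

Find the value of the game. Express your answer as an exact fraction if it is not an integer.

Row minima: Invest → -5, Hold → 4; maximin = 4.
Column maxima: Fight → 10, Accommodate → 4; minimax = 4.
Since maximin = minimax = 4, there is a saddle point and the value is 4.

4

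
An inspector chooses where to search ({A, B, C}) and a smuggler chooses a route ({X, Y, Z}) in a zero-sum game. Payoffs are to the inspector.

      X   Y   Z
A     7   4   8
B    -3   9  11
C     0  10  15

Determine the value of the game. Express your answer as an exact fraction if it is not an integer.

70/13

Row minima: A → 4, B → -3, C → 0; maximin = 4.
Column maxima: X → 7, Y → 10, Z → 15; minimax = 7.
4 ≠ 7, so there is no saddle point; optimal play is mixed.
B is strictly dominated by C, so the inspector never plays it.
Z is strictly dominated by X (it gives the inspector strictly more in every row), so the smuggler never plays it.
On the remaining 2×2 (A, C vs X, Y):
Let the inspector play A with probability p. Expected payoff against X: 7p + 0(1−p) = 7p; against Y: 4p + 10(1−p) = −6p + 10.
Setting these equal: 7p = −6p + 10 ⇒ 13p = 10 ⇒ p = 10/13, and the value is (7)·(10/13) = 70/13.
For the smuggler: with q = P(X), equating A's and C's payoffs gives 3q + 4 = −10q + 10 ⇒ q = 6/13.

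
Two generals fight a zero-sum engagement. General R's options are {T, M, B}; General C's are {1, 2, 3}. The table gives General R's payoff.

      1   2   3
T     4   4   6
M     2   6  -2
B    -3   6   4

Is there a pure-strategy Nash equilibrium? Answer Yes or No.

Yes

Row minima: T → 4, M → -2, B → -3; maximin = 4.
Column maxima: 1 → 4, 2 → 6, 3 → 6; minimax = 4.
maximin = minimax = 4, so a saddle point exists.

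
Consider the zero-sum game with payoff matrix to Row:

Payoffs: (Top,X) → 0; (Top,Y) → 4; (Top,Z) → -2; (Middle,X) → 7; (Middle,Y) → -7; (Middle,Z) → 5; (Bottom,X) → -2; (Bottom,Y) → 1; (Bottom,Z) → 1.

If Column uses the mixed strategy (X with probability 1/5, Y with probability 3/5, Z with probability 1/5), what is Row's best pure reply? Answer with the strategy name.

Top

Expected payoff of Top: (1/5)·0 + (3/5)·4 + (1/5)·(-2) = 2.
Expected payoff of Middle: (1/5)·7 + (3/5)·(-7) + (1/5)·5 = -9/5.
Expected payoff of Bottom: (1/5)·(-2) + (3/5)·1 + (1/5)·1 = 2/5.
The largest is 2, so Row's best response is Top.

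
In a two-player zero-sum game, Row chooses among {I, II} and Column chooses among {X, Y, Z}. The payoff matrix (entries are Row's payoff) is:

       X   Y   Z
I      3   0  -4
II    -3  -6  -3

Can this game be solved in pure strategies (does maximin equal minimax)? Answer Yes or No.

Row minima: I → -4, II → -6; maximin = -4.
Column maxima: X → 3, Y → 0, Z → -3; minimax = -3.
-4 ≠ -3, so no pure-strategy equilibrium exists.

No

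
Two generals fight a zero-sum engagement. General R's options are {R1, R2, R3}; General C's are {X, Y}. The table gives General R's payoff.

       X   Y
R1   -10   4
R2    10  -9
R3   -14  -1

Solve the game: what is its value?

Row minima: R1 → -10, R2 → -9, R3 → -14; maximin = -9.
Column maxima: X → 10, Y → 4; minimax = 4.
-9 ≠ 4, so there is no saddle point; optimal play is mixed.
R3 is strictly dominated by R1, so General R never plays it.
On the remaining 2×2 (R1, R2 vs X, Y):
Let General R play R1 with probability p. Expected payoff against X: (-10)p + 10(1−p) = −20p + 10; against Y: 4p + (-9)(1−p) = 13p − 9.
Setting these equal: −20p + 10 = 13p − 9 ⇒ −33p = -19 ⇒ p = 19/33, and the value is (-20)·(19/33) + 10 = -50/33.
For General C: with q = P(X), equating R1's and R2's payoffs gives −14q + 4 = 19q − 9 ⇒ q = 13/33.

-50/33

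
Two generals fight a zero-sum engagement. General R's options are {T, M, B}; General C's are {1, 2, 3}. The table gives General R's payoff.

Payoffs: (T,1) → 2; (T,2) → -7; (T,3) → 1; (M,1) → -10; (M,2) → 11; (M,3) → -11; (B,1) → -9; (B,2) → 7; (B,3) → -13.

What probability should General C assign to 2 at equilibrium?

Row minima: T → -7, M → -11, B → -13; maximin = -7.
Column maxima: 1 → 2, 2 → 11, 3 → 1; minimax = 1.
-7 ≠ 1, so there is no saddle point; optimal play is mixed.
1 is strictly dominated by 3 (it gives General R strictly more in every row), so General C never plays it.
With 1 eliminated, B is strictly dominated by M (M gives General R strictly more in every remaining column), so General R never plays it.
On the remaining 2×2 (T, M vs 2, 3):
Let General R play T with probability p. Expected payoff against 2: (-7)p + 11(1−p) = −18p + 11; against 3: 1p + (-11)(1−p) = 12p − 11.
Setting these equal: −18p + 11 = 12p − 11 ⇒ −30p = -22 ⇒ p = 11/15, and the value is (-18)·(11/15) + 11 = -11/5.
For General C: with q = P(2), equating T's and M's payoffs gives −8q + 1 = 22q − 11 ⇒ q = 2/5.

2/5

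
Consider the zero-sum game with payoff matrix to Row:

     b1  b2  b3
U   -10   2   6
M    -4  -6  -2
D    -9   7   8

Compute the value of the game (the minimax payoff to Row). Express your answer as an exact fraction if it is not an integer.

Row minima: U → -10, M → -6, D → -9; maximin = -6.
Column maxima: b1 → -4, b2 → 7, b3 → 8; minimax = -4.
-6 ≠ -4, so there is no saddle point; optimal play is mixed.
U is strictly dominated by D, so Row never plays it.
b3 is strictly dominated by b1 (it gives Row strictly more in every row), so Column never plays it.
On the remaining 2×2 (M, D vs b1, b2):
Let Row play M with probability p. Expected payoff against b1: (-4)p + (-9)(1−p) = 5p − 9; against b2: (-6)p + 7(1−p) = −13p + 7.
Setting these equal: 5p − 9 = −13p + 7 ⇒ 18p = 16 ⇒ p = 8/9, and the value is (5)·(8/9) − 9 = -41/9.
For Column: with q = P(b1), equating M's and D's payoffs gives 2q − 6 = −16q + 7 ⇒ q = 13/18.

-41/9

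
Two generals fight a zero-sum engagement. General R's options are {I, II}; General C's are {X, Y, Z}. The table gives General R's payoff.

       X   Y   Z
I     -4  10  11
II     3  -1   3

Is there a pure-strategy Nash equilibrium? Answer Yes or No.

No

Row minima: I → -4, II → -1; maximin = -1.
Column maxima: X → 3, Y → 10, Z → 11; minimax = 3.
-1 ≠ 3, so no pure-strategy equilibrium exists.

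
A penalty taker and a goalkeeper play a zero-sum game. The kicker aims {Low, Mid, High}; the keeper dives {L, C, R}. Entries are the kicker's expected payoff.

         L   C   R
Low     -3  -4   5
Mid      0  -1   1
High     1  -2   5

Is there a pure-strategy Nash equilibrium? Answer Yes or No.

Row minima: Low → -4, Mid → -1, High → -2; maximin = -1.
Column maxima: L → 1, C → -1, R → 5; minimax = -1.
maximin = minimax = -1, so a saddle point exists.

Yes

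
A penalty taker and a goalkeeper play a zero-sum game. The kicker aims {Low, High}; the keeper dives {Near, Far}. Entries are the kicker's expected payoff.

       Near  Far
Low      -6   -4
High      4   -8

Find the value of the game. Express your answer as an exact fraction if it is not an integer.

-32/7

Row minima: Low → -6, High → -8; maximin = -6.
Column maxima: Near → 4, Far → -4; minimax = -4.
-6 ≠ -4, so there is no saddle point; optimal play is mixed.
Let the kicker play Low with probability p. Expected payoff against Near: (-6)p + 4(1−p) = −10p + 4; against Far: (-4)p + (-8)(1−p) = 4p − 8.
Setting these equal: −10p + 4 = 4p − 8 ⇒ −14p = -12 ⇒ p = 6/7, and the value is (-10)·(6/7) + 4 = -32/7.
For the keeper: with q = P(Near), equating Low's and High's payoffs gives −2q − 4 = 12q − 8 ⇒ q = 2/7.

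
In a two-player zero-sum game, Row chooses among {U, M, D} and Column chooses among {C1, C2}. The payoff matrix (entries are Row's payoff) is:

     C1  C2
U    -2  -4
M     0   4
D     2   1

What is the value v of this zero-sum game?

Row minima: U → -4, M → 0, D → 1; maximin = 1.
Column maxima: C1 → 2, C2 → 4; minimax = 2.
1 ≠ 2, so there is no saddle point; optimal play is mixed.
U is strictly dominated by M, so Row never plays it.
On the remaining 2×2 (M, D vs C1, C2):
Let Row play M with probability p. Expected payoff against C1: 0p + 2(1−p) = −2p + 2; against C2: 4p + 1(1−p) = 3p + 1.
Setting these equal: −2p + 2 = 3p + 1 ⇒ −5p = -1 ⇒ p = 1/5, and the value is (-2)·(1/5) + 2 = 8/5.
For Column: with q = P(C1), equating M's and D's payoffs gives −4q + 4 = q + 1 ⇒ q = 3/5.

8/5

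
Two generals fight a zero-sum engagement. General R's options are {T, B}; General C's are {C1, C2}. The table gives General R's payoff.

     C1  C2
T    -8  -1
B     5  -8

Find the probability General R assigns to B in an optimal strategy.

Row minima: T → -8, B → -8; maximin = -8.
Column maxima: C1 → 5, C2 → -1; minimax = -1.
-8 ≠ -1, so there is no saddle point; optimal play is mixed.
Let General R play T with probability p. Expected payoff against C1: (-8)p + 5(1−p) = −13p + 5; against C2: (-1)p + (-8)(1−p) = 7p − 8.
Setting these equal: −13p + 5 = 7p − 8 ⇒ −20p = -13 ⇒ p = 13/20, and the value is (-13)·(13/20) + 5 = -69/20.
For General C: with q = P(C1), equating T's and B's payoffs gives −7q − 1 = 13q − 8 ⇒ q = 7/20.

7/20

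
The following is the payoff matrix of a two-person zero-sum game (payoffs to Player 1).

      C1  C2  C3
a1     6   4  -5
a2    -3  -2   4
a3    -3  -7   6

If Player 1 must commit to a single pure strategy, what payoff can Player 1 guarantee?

-3

Row minima: a1 → -5, a2 → -3, a3 → -7.
The best of these is -3.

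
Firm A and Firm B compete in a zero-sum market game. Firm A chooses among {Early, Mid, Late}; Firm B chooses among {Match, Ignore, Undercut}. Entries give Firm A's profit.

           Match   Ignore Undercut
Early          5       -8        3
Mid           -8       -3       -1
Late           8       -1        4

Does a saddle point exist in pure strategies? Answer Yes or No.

Yes

Row minima: Early → -8, Mid → -8, Late → -1; maximin = -1.
Column maxima: Match → 8, Ignore → -1, Undercut → 4; minimax = -1.
maximin = minimax = -1, so a saddle point exists.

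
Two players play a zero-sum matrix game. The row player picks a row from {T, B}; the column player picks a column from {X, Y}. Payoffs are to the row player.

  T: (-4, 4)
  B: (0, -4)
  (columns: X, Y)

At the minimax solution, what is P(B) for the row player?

2/3

Row minima: T → -4, B → -4; maximin = -4.
Column maxima: X → 0, Y → 4; minimax = 0.
-4 ≠ 0, so there is no saddle point; optimal play is mixed.
Let the row player play T with probability p. Expected payoff against X: (-4)p + 0(1−p) = −4p; against Y: 4p + (-4)(1−p) = 8p − 4.
Setting these equal: −4p = 8p − 4 ⇒ −12p = -4 ⇒ p = 1/3, and the value is (-4)·(1/3) = -4/3.
For the column player: with q = P(X), equating T's and B's payoffs gives −8q + 4 = 4q − 4 ⇒ q = 2/3.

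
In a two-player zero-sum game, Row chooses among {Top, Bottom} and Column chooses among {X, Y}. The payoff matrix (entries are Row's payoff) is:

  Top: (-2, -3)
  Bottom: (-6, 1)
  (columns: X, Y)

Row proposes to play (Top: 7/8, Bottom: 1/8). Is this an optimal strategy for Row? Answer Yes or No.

Against X this mix gives (7/8)·(-2) + (1/8)·(-6) = -5/2.
Against Y this mix gives (7/8)·(-3) + (1/8)·1 = -5/2.
All of Column's active replies (X, Y) yield -5/2, and no column does worse for Row. The mix makes Column indifferent and guarantees -5/2, so it is optimal.

Yes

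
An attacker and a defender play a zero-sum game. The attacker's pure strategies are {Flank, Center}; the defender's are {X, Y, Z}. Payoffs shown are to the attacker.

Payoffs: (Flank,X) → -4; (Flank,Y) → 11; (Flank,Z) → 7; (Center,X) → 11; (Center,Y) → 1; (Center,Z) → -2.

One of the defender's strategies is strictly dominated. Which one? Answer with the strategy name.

Z holds the attacker's payoff strictly below Y in every row: 7 < 11, -2 < 1.
So Y is strictly dominated for the defender.

Y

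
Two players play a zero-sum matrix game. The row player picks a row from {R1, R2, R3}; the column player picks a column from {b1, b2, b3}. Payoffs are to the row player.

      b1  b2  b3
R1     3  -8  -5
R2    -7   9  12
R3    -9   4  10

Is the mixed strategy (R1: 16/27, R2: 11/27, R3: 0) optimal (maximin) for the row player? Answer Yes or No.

Yes

Against b1 this mix gives (16/27)·3 + (11/27)·(-7) = -29/27.
Against b2 this mix gives (16/27)·(-8) + (11/27)·9 = -29/27.
Against b3 this mix gives (16/27)·(-5) + (11/27)·12 = 52/27.
All of the column player's active replies (b1, b2) yield -29/27, and no column does worse for the row player. The mix makes the column player indifferent and guarantees -29/27, so it is optimal.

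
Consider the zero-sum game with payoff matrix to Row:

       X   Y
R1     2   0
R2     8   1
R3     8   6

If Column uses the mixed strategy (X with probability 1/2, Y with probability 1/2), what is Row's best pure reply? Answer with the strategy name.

Expected payoff of R1: (1/2)·2 + (1/2)·0 = 1.
Expected payoff of R2: (1/2)·8 + (1/2)·1 = 9/2.
Expected payoff of R3: (1/2)·8 + (1/2)·6 = 7.
The largest is 7, so Row's best response is R3.

R3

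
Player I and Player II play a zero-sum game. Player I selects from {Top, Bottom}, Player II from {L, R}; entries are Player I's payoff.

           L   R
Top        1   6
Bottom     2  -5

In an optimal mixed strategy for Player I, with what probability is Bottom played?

Row minima: Top → 1, Bottom → -5; maximin = 1.
Column maxima: L → 2, R → 6; minimax = 2.
1 ≠ 2, so there is no saddle point; optimal play is mixed.
Let Player I play Top with probability p. Expected payoff against L: 1p + 2(1−p) = −p + 2; against R: 6p + (-5)(1−p) = 11p − 5.
Setting these equal: −p + 2 = 11p − 5 ⇒ −12p = -7 ⇒ p = 7/12, and the value is (-1)·(7/12) + 2 = 17/12.
For Player II: with q = P(L), equating Top's and Bottom's payoffs gives −5q + 6 = 7q − 5 ⇒ q = 11/12.

5/12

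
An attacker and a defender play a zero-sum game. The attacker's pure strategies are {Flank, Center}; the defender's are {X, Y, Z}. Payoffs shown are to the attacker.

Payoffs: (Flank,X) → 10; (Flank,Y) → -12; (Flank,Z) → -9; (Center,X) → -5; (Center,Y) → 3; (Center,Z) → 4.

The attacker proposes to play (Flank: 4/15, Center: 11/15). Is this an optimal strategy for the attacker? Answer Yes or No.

Against X this mix gives (4/15)·10 + (11/15)·(-5) = -1.
Against Y this mix gives (4/15)·(-12) + (11/15)·3 = -1.
Against Z this mix gives (4/15)·(-9) + (11/15)·4 = 8/15.
All of the defender's active replies (X, Y) yield -1, and no column does worse for the attacker. The mix makes the defender indifferent and guarantees -1, so it is optimal.

Yes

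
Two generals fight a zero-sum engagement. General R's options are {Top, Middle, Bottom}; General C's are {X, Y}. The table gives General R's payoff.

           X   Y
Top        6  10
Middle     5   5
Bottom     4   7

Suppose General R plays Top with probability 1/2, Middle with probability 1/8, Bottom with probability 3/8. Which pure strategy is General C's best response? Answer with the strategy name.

X

If General C plays X, General R's expected payoff is (1/2)·6 + (1/8)·5 + (3/8)·4 = 41/8.
If General C plays Y, General R's expected payoff is (1/2)·10 + (1/8)·5 + (3/8)·7 = 33/4.
General C minimizes General R's payoff; the smallest is 41/8, so the best response is X.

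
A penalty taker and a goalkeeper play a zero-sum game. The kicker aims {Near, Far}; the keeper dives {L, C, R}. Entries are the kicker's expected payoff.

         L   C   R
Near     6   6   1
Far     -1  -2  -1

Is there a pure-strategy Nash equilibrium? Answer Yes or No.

Yes

Row minima: Near → 1, Far → -2; maximin = 1.
Column maxima: L → 6, C → 6, R → 1; minimax = 1.
maximin = minimax = 1, so a saddle point exists.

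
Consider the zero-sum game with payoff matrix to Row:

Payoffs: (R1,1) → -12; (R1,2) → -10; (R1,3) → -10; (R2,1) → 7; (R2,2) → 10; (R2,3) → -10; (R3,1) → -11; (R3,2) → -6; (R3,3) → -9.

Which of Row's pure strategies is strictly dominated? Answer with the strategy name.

R1

R3 gives a strictly higher payoff than R1 against every column: -11 > -12, -6 > -10, -9 > -10.
So R1 is strictly dominated and Row never plays it.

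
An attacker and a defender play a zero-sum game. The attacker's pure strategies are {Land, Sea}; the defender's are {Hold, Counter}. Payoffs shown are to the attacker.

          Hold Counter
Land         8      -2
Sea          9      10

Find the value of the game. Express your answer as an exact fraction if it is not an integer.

9

Row minima: Land → -2, Sea → 9; maximin = 9.
Column maxima: Hold → 9, Counter → 10; minimax = 9.
Since maximin = minimax = 9, there is a saddle point and the value is 9.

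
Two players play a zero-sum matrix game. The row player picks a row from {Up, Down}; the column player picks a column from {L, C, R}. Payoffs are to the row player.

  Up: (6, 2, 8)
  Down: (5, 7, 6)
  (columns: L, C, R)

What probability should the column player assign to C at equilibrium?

1/6

Row minima: Up → 2, Down → 5; maximin = 5.
Column maxima: L → 6, C → 7, R → 8; minimax = 6.
5 ≠ 6, so there is no saddle point; optimal play is mixed.
R is strictly dominated by L (it gives the row player strictly more in every row), so the column player never plays it.
On the remaining 2×2 (Up, Down vs L, C):
Let the row player play Up with probability p. Expected payoff against L: 6p + 5(1−p) = p + 5; against C: 2p + 7(1−p) = −5p + 7.
Setting these equal: p + 5 = −5p + 7 ⇒ 6p = 2 ⇒ p = 1/3, and the value is (1)·(1/3) + 5 = 16/3.
For the column player: with q = P(L), equating Up's and Down's payoffs gives 4q + 2 = −2q + 7 ⇒ q = 5/6.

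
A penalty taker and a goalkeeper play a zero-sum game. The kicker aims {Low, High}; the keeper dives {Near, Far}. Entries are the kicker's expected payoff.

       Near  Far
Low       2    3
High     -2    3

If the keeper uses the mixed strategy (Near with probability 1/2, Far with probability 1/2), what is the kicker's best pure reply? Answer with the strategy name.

Low

Expected payoff of Low: (1/2)·2 + (1/2)·3 = 5/2.
Expected payoff of High: (1/2)·(-2) + (1/2)·3 = 1/2.
The largest is 5/2, so the kicker's best response is Low.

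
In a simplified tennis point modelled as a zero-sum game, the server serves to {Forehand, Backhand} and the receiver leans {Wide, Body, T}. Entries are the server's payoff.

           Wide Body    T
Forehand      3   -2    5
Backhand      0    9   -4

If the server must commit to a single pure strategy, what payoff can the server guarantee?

Row minima: Forehand → -2, Backhand → -4.
The best of these is -2.

-2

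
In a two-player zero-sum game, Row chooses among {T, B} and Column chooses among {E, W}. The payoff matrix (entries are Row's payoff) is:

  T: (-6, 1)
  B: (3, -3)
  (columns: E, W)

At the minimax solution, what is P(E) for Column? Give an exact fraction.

Row minima: T → -6, B → -3; maximin = -3.
Column maxima: E → 3, W → 1; minimax = 1.
-3 ≠ 1, so there is no saddle point; optimal play is mixed.
Let Row play T with probability p. Expected payoff against E: (-6)p + 3(1−p) = −9p + 3; against W: 1p + (-3)(1−p) = 4p − 3.
Setting these equal: −9p + 3 = 4p − 3 ⇒ −13p = -6 ⇒ p = 6/13, and the value is (-9)·(6/13) + 3 = -15/13.
For Column: with q = P(E), equating T's and B's payoffs gives −7q + 1 = 6q − 3 ⇒ q = 4/13.

4/13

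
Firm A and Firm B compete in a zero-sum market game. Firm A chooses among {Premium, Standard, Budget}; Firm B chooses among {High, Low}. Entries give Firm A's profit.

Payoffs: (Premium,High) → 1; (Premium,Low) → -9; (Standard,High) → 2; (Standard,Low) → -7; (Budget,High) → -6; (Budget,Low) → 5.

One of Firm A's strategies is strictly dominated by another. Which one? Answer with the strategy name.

Standard gives a strictly higher payoff than Premium against every column: 2 > 1, -7 > -9.
So Premium is strictly dominated and Firm A never plays it.

Premium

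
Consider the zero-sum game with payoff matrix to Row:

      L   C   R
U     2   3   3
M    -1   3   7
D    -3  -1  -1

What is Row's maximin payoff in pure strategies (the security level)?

2

Row minima: U → 2, M → -1, D → -3.
The best of these is 2.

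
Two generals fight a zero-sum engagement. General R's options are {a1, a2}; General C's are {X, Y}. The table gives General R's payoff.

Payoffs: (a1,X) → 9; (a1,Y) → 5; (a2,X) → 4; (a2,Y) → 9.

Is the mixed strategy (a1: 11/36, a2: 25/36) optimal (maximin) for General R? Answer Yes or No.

Against X this mix gives (11/36)·9 + (25/36)·4 = 199/36.
Against Y this mix gives (11/36)·5 + (25/36)·9 = 70/9.
General C will play X, holding General R to 199/36. Shifting weight toward the row that does better against X would raise this floor (the equalizing mix achieves 61/9 against both X and Y), so the proposed strategy is not optimal.

No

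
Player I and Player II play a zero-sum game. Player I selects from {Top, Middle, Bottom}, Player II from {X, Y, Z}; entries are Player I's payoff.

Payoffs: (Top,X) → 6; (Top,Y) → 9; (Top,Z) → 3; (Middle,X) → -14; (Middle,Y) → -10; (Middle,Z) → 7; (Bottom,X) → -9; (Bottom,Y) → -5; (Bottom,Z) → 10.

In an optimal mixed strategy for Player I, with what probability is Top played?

19/22

Row minima: Top → 3, Middle → -14, Bottom → -9; maximin = 3.
Column maxima: X → 6, Y → 9, Z → 10; minimax = 6.
3 ≠ 6, so there is no saddle point; optimal play is mixed.
Middle is strictly dominated by Bottom, so Player I never plays it.
Y is strictly dominated by X (it gives Player I strictly more in every row), so Player II never plays it.
On the remaining 2×2 (Top, Bottom vs X, Z):
Let Player I play Top with probability p. Expected payoff against X: 6p + (-9)(1−p) = 15p − 9; against Z: 3p + 10(1−p) = −7p + 10.
Setting these equal: 15p − 9 = −7p + 10 ⇒ 22p = 19 ⇒ p = 19/22, and the value is (15)·(19/22) − 9 = 87/22.
For Player II: with q = P(X), equating Top's and Bottom's payoffs gives 3q + 3 = −19q + 10 ⇒ q = 7/22.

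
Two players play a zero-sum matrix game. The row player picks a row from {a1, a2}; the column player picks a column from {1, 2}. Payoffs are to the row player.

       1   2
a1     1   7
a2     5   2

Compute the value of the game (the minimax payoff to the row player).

11/3

Row minima: a1 → 1, a2 → 2; maximin = 2.
Column maxima: 1 → 5, 2 → 7; minimax = 5.
2 ≠ 5, so there is no saddle point; optimal play is mixed.
Let the row player play a1 with probability p. Expected payoff against 1: 1p + 5(1−p) = −4p + 5; against 2: 7p + 2(1−p) = 5p + 2.
Setting these equal: −4p + 5 = 5p + 2 ⇒ −9p = -3 ⇒ p = 1/3, and the value is (-4)·(1/3) + 5 = 11/3.
For the column player: with q = P(1), equating a1's and a2's payoffs gives −6q + 7 = 3q + 2 ⇒ q = 5/9.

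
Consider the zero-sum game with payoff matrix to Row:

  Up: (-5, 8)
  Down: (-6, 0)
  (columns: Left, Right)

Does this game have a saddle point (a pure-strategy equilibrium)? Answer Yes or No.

Yes

Row minima: Up → -5, Down → -6; maximin = -5.
Column maxima: Left → -5, Right → 8; minimax = -5.
maximin = minimax = -5, so a saddle point exists.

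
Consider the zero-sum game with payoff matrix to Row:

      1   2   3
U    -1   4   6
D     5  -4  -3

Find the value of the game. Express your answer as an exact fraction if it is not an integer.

Row minima: U → -1, D → -4; maximin = -1.
Column maxima: 1 → 5, 2 → 4, 3 → 6; minimax = 4.
-1 ≠ 4, so there is no saddle point; optimal play is mixed.
3 is strictly dominated by 2 (it gives Row strictly more in every row), so Column never plays it.
On the remaining 2×2 (U, D vs 1, 2):
Let Row play U with probability p. Expected payoff against 1: (-1)p + 5(1−p) = −6p + 5; against 2: 4p + (-4)(1−p) = 8p − 4.
Setting these equal: −6p + 5 = 8p − 4 ⇒ −14p = -9 ⇒ p = 9/14, and the value is (-6)·(9/14) + 5 = 8/7.
For Column: with q = P(1), equating U's and D's payoffs gives −5q + 4 = 9q − 4 ⇒ q = 4/7.

8/7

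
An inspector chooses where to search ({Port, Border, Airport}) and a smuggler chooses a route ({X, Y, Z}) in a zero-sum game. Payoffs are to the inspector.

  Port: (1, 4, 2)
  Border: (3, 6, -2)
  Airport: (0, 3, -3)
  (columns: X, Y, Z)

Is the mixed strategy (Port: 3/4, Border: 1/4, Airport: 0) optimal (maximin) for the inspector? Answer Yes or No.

No

Against X this mix gives (3/4)·1 + (1/4)·3 = 3/2.
Against Y this mix gives (3/4)·4 + (1/4)·6 = 9/2.
Against Z this mix gives (3/4)·2 + (1/4)·(-2) = 1.
The smuggler will play Z, holding the inspector to 1. Shifting weight toward the row that does better against Z would raise this floor (the equalizing mix achieves 4/3 against both Z and X), so the proposed strategy is not optimal.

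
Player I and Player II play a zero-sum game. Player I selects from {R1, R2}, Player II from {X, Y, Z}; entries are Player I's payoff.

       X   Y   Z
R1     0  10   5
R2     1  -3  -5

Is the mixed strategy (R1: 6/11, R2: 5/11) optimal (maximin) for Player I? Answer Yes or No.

Yes

Against X this mix gives (6/11)·0 + (5/11)·1 = 5/11.
Against Y this mix gives (6/11)·10 + (5/11)·(-3) = 45/11.
Against Z this mix gives (6/11)·5 + (5/11)·(-5) = 5/11.
All of Player II's active replies (X, Z) yield 5/11, and no column does worse for Player I. The mix makes Player II indifferent and guarantees 5/11, so it is optimal.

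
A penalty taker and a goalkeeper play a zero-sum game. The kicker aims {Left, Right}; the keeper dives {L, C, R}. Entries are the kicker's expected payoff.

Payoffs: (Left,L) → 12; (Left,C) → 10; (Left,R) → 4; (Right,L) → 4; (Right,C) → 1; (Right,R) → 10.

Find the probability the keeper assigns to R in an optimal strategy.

Row minima: Left → 4, Right → 1; maximin = 4.
Column maxima: L → 12, C → 10, R → 10; minimax = 10.
4 ≠ 10, so there is no saddle point; optimal play is mixed.
L is strictly dominated by C (it gives the kicker strictly more in every row), so the keeper never plays it.
On the remaining 2×2 (Left, Right vs C, R):
Let the kicker play Left with probability p. Expected payoff against C: 10p + 1(1−p) = 9p + 1; against R: 4p + 10(1−p) = −6p + 10.
Setting these equal: 9p + 1 = −6p + 10 ⇒ 15p = 9 ⇒ p = 3/5, and the value is (9)·(3/5) + 1 = 32/5.
For the keeper: with q = P(C), equating Left's and Right's payoffs gives 6q + 4 = −9q + 10 ⇒ q = 2/5.

3/5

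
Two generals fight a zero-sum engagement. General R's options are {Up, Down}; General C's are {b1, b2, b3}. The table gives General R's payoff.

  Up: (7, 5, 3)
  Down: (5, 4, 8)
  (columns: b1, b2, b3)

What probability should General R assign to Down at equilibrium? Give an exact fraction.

Row minima: Up → 3, Down → 4; maximin = 4.
Column maxima: b1 → 7, b2 → 5, b3 → 8; minimax = 5.
4 ≠ 5, so there is no saddle point; optimal play is mixed.
b1 is strictly dominated by b2 (it gives General R strictly more in every row), so General C never plays it.
On the remaining 2×2 (Up, Down vs b2, b3):
Let General R play Up with probability p. Expected payoff against b2: 5p + 4(1−p) = p + 4; against b3: 3p + 8(1−p) = −5p + 8.
Setting these equal: p + 4 = −5p + 8 ⇒ 6p = 4 ⇒ p = 2/3, and the value is (1)·(2/3) + 4 = 14/3.
For General C: with q = P(b2), equating Up's and Down's payoffs gives 2q + 3 = −4q + 8 ⇒ q = 5/6.

1/3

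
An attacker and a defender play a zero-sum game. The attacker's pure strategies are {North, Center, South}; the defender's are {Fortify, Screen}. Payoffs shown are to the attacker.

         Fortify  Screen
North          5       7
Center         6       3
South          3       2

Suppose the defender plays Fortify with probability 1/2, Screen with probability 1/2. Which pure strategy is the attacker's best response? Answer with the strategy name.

Expected payoff of North: (1/2)·5 + (1/2)·7 = 6.
Expected payoff of Center: (1/2)·6 + (1/2)·3 = 9/2.
Expected payoff of South: (1/2)·3 + (1/2)·2 = 5/2.
The largest is 6, so the attacker's best response is North.

North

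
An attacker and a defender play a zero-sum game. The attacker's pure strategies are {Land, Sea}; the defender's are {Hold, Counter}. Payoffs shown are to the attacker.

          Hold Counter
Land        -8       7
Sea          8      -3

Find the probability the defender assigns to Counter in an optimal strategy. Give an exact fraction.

Row minima: Land → -8, Sea → -3; maximin = -3.
Column maxima: Hold → 8, Counter → 7; minimax = 7.
-3 ≠ 7, so there is no saddle point; optimal play is mixed.
Let the attacker play Land with probability p. Expected payoff against Hold: (-8)p + 8(1−p) = −16p + 8; against Counter: 7p + (-3)(1−p) = 10p − 3.
Setting these equal: −16p + 8 = 10p − 3 ⇒ −26p = -11 ⇒ p = 11/26, and the value is (-16)·(11/26) + 8 = 16/13.
For the defender: with q = P(Hold), equating Land's and Sea's payoffs gives −15q + 7 = 11q − 3 ⇒ q = 5/13.

8/13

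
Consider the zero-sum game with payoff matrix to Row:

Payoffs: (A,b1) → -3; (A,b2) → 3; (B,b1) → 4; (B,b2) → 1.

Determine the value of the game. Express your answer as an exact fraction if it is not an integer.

Row minima: A → -3, B → 1; maximin = 1.
Column maxima: b1 → 4, b2 → 3; minimax = 3.
1 ≠ 3, so there is no saddle point; optimal play is mixed.
Let Row play A with probability p. Expected payoff against b1: (-3)p + 4(1−p) = −7p + 4; against b2: 3p + 1(1−p) = 2p + 1.
Setting these equal: −7p + 4 = 2p + 1 ⇒ −9p = -3 ⇒ p = 1/3, and the value is (-7)·(1/3) + 4 = 5/3.
For Column: with q = P(b1), equating A's and B's payoffs gives −6q + 3 = 3q + 1 ⇒ q = 2/9.

5/3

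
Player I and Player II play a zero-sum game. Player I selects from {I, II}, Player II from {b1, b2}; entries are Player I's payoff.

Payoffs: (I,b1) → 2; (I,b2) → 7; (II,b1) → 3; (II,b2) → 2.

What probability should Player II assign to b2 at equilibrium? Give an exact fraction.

1/6

Row minima: I → 2, II → 2; maximin = 2.
Column maxima: b1 → 3, b2 → 7; minimax = 3.
2 ≠ 3, so there is no saddle point; optimal play is mixed.
Let Player I play I with probability p. Expected payoff against b1: 2p + 3(1−p) = −p + 3; against b2: 7p + 2(1−p) = 5p + 2.
Setting these equal: −p + 3 = 5p + 2 ⇒ −6p = -1 ⇒ p = 1/6, and the value is (-1)·(1/6) + 3 = 17/6.
For Player II: with q = P(b1), equating I's and II's payoffs gives −5q + 7 = q + 2 ⇒ q = 5/6.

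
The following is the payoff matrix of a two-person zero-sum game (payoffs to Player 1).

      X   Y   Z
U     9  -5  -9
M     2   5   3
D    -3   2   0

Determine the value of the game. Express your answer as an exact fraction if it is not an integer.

45/19

Row minima: U → -9, M → 2, D → -3; maximin = 2.
Column maxima: X → 9, Y → 5, Z → 3; minimax = 3.
2 ≠ 3, so there is no saddle point; optimal play is mixed.
D is strictly dominated by M, so Player 1 never plays it.
Y is strictly dominated by Z (it gives Player 1 strictly more in every row), so Player 2 never plays it.
On the remaining 2×2 (U, M vs X, Z):
Let Player 1 play U with probability p. Expected payoff against X: 9p + 2(1−p) = 7p + 2; against Z: (-9)p + 3(1−p) = −12p + 3.
Setting these equal: 7p + 2 = −12p + 3 ⇒ 19p = 1 ⇒ p = 1/19, and the value is (7)·(1/19) + 2 = 45/19.
For Player 2: with q = P(X), equating U's and M's payoffs gives 18q − 9 = −q + 3 ⇒ q = 12/19.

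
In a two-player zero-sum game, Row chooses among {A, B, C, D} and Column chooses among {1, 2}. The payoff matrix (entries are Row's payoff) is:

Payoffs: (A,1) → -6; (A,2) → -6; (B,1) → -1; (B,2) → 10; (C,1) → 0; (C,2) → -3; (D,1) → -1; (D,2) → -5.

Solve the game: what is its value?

Row minima: A → -6, B → -1, C → -3, D → -5; maximin = -1.
Column maxima: 1 → 0, 2 → 10; minimax = 0.
-1 ≠ 0, so there is no saddle point; optimal play is mixed.
A is strictly dominated by B, so Row never plays it.
D is strictly dominated by C, so Row never plays it.
On the remaining 2×2 (B, C vs 1, 2):
Let Row play B with probability p. Expected payoff against 1: (-1)p + 0(1−p) = −p; against 2: 10p + (-3)(1−p) = 13p − 3.
Setting these equal: −p = 13p − 3 ⇒ −14p = -3 ⇒ p = 3/14, and the value is (-1)·(3/14) = -3/14.
For Column: with q = P(1), equating B's and C's payoffs gives −11q + 10 = 3q − 3 ⇒ q = 13/14.

-3/14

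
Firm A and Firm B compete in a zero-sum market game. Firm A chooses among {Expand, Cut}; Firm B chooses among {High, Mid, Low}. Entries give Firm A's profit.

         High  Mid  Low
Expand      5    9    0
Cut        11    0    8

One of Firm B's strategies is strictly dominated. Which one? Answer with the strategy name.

Low holds Firm A's payoff strictly below High in every row: 0 < 5, 8 < 11.
So High is strictly dominated for Firm B.

High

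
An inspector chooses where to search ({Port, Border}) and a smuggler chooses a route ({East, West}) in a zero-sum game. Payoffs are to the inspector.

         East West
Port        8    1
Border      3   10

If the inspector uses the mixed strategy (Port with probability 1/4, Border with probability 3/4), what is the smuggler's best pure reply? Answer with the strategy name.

East

If the smuggler plays East, the inspector's expected payoff is (1/4)·8 + (3/4)·3 = 17/4.
If the smuggler plays West, the inspector's expected payoff is (1/4)·1 + (3/4)·10 = 31/4.
The smuggler minimizes the inspector's payoff; the smallest is 17/4, so the best response is East.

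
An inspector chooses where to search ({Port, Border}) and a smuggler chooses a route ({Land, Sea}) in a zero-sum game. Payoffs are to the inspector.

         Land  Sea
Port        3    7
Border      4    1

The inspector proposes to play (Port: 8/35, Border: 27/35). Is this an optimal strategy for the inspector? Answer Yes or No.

Against Land this mix gives (8/35)·3 + (27/35)·4 = 132/35.
Against Sea this mix gives (8/35)·7 + (27/35)·1 = 83/35.
The smuggler will play Sea, holding the inspector to 83/35. Shifting weight toward the row that does better against Sea would raise this floor (the equalizing mix achieves 25/7 against both Sea and Land), so the proposed strategy is not optimal.

No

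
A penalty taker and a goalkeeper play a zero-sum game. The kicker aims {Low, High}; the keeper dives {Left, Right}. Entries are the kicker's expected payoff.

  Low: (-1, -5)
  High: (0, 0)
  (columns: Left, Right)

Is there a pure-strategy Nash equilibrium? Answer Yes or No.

Row minima: Low → -5, High → 0; maximin = 0.
Column maxima: Left → 0, Right → 0; minimax = 0.
maximin = minimax = 0, so a saddle point exists.

Yes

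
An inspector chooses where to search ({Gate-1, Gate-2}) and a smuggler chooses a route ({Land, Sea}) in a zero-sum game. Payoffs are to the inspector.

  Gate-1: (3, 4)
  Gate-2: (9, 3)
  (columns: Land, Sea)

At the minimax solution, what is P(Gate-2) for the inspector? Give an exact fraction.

1/7

Row minima: Gate-1 → 3, Gate-2 → 3; maximin = 3.
Column maxima: Land → 9, Sea → 4; minimax = 4.
3 ≠ 4, so there is no saddle point; optimal play is mixed.
Let the inspector play Gate-1 with probability p. Expected payoff against Land: 3p + 9(1−p) = −6p + 9; against Sea: 4p + 3(1−p) = p + 3.
Setting these equal: −6p + 9 = p + 3 ⇒ −7p = -6 ⇒ p = 6/7, and the value is (-6)·(6/7) + 9 = 27/7.
For the smuggler: with q = P(Land), equating Gate-1's and Gate-2's payoffs gives −q + 4 = 6q + 3 ⇒ q = 1/7.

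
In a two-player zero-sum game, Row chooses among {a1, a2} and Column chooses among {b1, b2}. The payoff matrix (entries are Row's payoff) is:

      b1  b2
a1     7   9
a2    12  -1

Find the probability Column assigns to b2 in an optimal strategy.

1/3

Row minima: a1 → 7, a2 → -1; maximin = 7.
Column maxima: b1 → 12, b2 → 9; minimax = 9.
7 ≠ 9, so there is no saddle point; optimal play is mixed.
Let Row play a1 with probability p. Expected payoff against b1: 7p + 12(1−p) = −5p + 12; against b2: 9p + (-1)(1−p) = 10p − 1.
Setting these equal: −5p + 12 = 10p − 1 ⇒ −15p = -13 ⇒ p = 13/15, and the value is (-5)·(13/15) + 12 = 23/3.
For Column: with q = P(b1), equating a1's and a2's payoffs gives −2q + 9 = 13q − 1 ⇒ q = 2/3.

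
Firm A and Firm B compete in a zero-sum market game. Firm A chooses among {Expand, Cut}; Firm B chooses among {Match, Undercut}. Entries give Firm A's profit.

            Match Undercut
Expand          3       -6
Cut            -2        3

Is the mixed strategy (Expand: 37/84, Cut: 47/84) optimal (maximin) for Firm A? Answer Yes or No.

No

Against Match this mix gives (37/84)·3 + (47/84)·(-2) = 17/84.
Against Undercut this mix gives (37/84)·(-6) + (47/84)·3 = -27/28.
Firm B will play Undercut, holding Firm A to -27/28. Shifting weight toward the row that does better against Undercut would raise this floor (the equalizing mix achieves -3/14 against both Undercut and Match), so the proposed strategy is not optimal.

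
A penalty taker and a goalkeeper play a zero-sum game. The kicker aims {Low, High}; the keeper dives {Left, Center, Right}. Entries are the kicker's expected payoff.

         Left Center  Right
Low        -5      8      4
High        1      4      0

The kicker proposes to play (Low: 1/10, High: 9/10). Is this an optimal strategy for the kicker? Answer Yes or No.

Against Left this mix gives (1/10)·(-5) + (9/10)·1 = 2/5.
Against Center this mix gives (1/10)·8 + (9/10)·4 = 22/5.
Against Right this mix gives (1/10)·4 + (9/10)·0 = 2/5.
All of the keeper's active replies (Left, Right) yield 2/5, and no column does worse for the kicker. The mix makes the keeper indifferent and guarantees 2/5, so it is optimal.

Yes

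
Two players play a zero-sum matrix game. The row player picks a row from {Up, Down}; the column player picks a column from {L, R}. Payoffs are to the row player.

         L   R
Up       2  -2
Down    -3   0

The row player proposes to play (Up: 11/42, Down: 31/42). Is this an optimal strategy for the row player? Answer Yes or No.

Against L this mix gives (11/42)·2 + (31/42)·(-3) = -71/42.
Against R this mix gives (11/42)·(-2) + (31/42)·0 = -11/21.
The column player will play L, holding the row player to -71/42. Shifting weight toward the row that does better against L would raise this floor (the equalizing mix achieves -6/7 against both L and R), so the proposed strategy is not optimal.

No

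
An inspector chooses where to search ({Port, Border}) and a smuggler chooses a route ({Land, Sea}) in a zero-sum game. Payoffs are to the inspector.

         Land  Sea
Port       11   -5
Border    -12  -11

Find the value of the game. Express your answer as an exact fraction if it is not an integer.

-5

Row minima: Port → -5, Border → -12; maximin = -5.
Column maxima: Land → 11, Sea → -5; minimax = -5.
Since maximin = minimax = -5, there is a saddle point and the value is -5.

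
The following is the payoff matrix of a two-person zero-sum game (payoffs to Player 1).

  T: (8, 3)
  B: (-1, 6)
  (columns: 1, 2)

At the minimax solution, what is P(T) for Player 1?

Row minima: T → 3, B → -1; maximin = 3.
Column maxima: 1 → 8, 2 → 6; minimax = 6.
3 ≠ 6, so there is no saddle point; optimal play is mixed.
Let Player 1 play T with probability p. Expected payoff against 1: 8p + (-1)(1−p) = 9p − 1; against 2: 3p + 6(1−p) = −3p + 6.
Setting these equal: 9p − 1 = −3p + 6 ⇒ 12p = 7 ⇒ p = 7/12, and the value is (9)·(7/12) − 1 = 17/4.
For Player 2: with q = P(1), equating T's and B's payoffs gives 5q + 3 = −7q + 6 ⇒ q = 1/4.

7/12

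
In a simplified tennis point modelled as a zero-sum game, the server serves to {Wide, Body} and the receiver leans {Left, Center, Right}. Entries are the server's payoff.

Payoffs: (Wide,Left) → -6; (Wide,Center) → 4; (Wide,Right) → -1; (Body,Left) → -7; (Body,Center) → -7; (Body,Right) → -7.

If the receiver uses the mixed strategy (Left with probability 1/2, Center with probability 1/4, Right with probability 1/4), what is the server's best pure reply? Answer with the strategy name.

Expected payoff of Wide: (1/2)·(-6) + (1/4)·4 + (1/4)·(-1) = -9/4.
Expected payoff of Body: (1/2)·(-7) + (1/4)·(-7) + (1/4)·(-7) = -7.
The largest is -9/4, so the server's best response is Wide.

Wide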